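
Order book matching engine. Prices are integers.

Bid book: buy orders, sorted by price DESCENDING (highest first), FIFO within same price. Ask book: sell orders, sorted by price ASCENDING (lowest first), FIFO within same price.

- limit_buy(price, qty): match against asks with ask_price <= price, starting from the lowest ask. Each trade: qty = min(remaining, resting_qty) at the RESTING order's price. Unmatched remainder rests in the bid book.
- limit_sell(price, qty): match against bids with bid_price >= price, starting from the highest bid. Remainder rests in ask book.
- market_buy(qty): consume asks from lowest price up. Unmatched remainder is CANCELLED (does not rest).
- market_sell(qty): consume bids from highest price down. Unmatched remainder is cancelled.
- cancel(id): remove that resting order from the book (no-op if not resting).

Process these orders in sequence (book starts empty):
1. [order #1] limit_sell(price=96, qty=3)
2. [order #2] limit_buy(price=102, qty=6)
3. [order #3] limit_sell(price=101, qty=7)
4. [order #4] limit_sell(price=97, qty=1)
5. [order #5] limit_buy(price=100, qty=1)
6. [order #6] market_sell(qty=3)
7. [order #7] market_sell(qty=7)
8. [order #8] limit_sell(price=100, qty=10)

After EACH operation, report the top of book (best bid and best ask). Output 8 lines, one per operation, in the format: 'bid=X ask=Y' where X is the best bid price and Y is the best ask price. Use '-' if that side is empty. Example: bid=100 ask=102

Answer: bid=- ask=96
bid=102 ask=-
bid=- ask=101
bid=- ask=97
bid=- ask=101
bid=- ask=101
bid=- ask=101
bid=- ask=100

Derivation:
After op 1 [order #1] limit_sell(price=96, qty=3): fills=none; bids=[-] asks=[#1:3@96]
After op 2 [order #2] limit_buy(price=102, qty=6): fills=#2x#1:3@96; bids=[#2:3@102] asks=[-]
After op 3 [order #3] limit_sell(price=101, qty=7): fills=#2x#3:3@102; bids=[-] asks=[#3:4@101]
After op 4 [order #4] limit_sell(price=97, qty=1): fills=none; bids=[-] asks=[#4:1@97 #3:4@101]
After op 5 [order #5] limit_buy(price=100, qty=1): fills=#5x#4:1@97; bids=[-] asks=[#3:4@101]
After op 6 [order #6] market_sell(qty=3): fills=none; bids=[-] asks=[#3:4@101]
After op 7 [order #7] market_sell(qty=7): fills=none; bids=[-] asks=[#3:4@101]
After op 8 [order #8] limit_sell(price=100, qty=10): fills=none; bids=[-] asks=[#8:10@100 #3:4@101]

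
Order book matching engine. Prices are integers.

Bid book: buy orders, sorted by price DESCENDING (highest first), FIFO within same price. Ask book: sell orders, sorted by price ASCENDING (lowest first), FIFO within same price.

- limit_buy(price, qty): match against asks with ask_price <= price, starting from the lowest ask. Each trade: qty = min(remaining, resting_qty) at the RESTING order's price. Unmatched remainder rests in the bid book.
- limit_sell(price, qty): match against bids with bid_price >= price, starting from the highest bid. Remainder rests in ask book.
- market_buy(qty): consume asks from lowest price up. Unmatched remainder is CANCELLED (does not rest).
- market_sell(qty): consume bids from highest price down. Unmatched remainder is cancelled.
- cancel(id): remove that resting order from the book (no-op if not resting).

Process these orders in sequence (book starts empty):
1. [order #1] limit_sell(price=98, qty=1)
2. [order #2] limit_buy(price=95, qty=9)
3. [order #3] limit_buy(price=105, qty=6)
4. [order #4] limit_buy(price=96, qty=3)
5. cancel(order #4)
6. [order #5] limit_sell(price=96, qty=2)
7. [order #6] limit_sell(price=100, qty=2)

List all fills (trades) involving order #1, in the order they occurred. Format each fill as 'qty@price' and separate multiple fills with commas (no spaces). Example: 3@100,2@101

After op 1 [order #1] limit_sell(price=98, qty=1): fills=none; bids=[-] asks=[#1:1@98]
After op 2 [order #2] limit_buy(price=95, qty=9): fills=none; bids=[#2:9@95] asks=[#1:1@98]
After op 3 [order #3] limit_buy(price=105, qty=6): fills=#3x#1:1@98; bids=[#3:5@105 #2:9@95] asks=[-]
After op 4 [order #4] limit_buy(price=96, qty=3): fills=none; bids=[#3:5@105 #4:3@96 #2:9@95] asks=[-]
After op 5 cancel(order #4): fills=none; bids=[#3:5@105 #2:9@95] asks=[-]
After op 6 [order #5] limit_sell(price=96, qty=2): fills=#3x#5:2@105; bids=[#3:3@105 #2:9@95] asks=[-]
After op 7 [order #6] limit_sell(price=100, qty=2): fills=#3x#6:2@105; bids=[#3:1@105 #2:9@95] asks=[-]

Answer: 1@98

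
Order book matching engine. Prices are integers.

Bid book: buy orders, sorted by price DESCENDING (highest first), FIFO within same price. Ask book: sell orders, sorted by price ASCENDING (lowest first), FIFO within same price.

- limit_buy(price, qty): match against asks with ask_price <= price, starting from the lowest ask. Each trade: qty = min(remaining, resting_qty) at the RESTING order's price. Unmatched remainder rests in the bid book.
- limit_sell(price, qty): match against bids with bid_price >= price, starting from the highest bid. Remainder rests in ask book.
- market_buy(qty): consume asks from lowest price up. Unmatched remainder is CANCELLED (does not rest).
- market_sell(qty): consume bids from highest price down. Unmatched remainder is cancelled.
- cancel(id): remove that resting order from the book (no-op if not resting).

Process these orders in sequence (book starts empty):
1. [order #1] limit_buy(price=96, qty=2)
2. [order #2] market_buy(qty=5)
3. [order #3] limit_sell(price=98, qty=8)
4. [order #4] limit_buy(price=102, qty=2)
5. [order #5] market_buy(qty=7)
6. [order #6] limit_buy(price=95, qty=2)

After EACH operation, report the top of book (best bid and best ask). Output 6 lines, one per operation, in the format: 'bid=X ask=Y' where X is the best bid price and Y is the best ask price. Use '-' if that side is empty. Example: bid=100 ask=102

After op 1 [order #1] limit_buy(price=96, qty=2): fills=none; bids=[#1:2@96] asks=[-]
After op 2 [order #2] market_buy(qty=5): fills=none; bids=[#1:2@96] asks=[-]
After op 3 [order #3] limit_sell(price=98, qty=8): fills=none; bids=[#1:2@96] asks=[#3:8@98]
After op 4 [order #4] limit_buy(price=102, qty=2): fills=#4x#3:2@98; bids=[#1:2@96] asks=[#3:6@98]
After op 5 [order #5] market_buy(qty=7): fills=#5x#3:6@98; bids=[#1:2@96] asks=[-]
After op 6 [order #6] limit_buy(price=95, qty=2): fills=none; bids=[#1:2@96 #6:2@95] asks=[-]

Answer: bid=96 ask=-
bid=96 ask=-
bid=96 ask=98
bid=96 ask=98
bid=96 ask=-
bid=96 ask=-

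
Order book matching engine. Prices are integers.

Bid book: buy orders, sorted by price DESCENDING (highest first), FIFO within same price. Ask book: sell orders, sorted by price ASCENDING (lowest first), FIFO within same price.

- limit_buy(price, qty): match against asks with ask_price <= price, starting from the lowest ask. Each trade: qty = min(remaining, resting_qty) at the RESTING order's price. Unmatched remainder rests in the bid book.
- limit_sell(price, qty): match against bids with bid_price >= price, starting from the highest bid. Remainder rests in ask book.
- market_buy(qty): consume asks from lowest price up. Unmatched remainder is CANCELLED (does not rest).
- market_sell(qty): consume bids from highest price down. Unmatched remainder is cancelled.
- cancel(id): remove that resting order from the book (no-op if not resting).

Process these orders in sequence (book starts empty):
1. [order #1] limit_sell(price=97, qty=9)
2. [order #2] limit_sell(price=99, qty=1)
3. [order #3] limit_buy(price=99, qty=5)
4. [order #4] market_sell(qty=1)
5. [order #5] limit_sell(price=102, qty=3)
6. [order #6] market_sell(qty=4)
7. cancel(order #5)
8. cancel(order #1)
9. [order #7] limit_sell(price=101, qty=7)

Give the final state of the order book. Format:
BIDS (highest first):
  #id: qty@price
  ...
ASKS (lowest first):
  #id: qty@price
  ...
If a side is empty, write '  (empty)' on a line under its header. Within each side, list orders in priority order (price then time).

After op 1 [order #1] limit_sell(price=97, qty=9): fills=none; bids=[-] asks=[#1:9@97]
After op 2 [order #2] limit_sell(price=99, qty=1): fills=none; bids=[-] asks=[#1:9@97 #2:1@99]
After op 3 [order #3] limit_buy(price=99, qty=5): fills=#3x#1:5@97; bids=[-] asks=[#1:4@97 #2:1@99]
After op 4 [order #4] market_sell(qty=1): fills=none; bids=[-] asks=[#1:4@97 #2:1@99]
After op 5 [order #5] limit_sell(price=102, qty=3): fills=none; bids=[-] asks=[#1:4@97 #2:1@99 #5:3@102]
After op 6 [order #6] market_sell(qty=4): fills=none; bids=[-] asks=[#1:4@97 #2:1@99 #5:3@102]
After op 7 cancel(order #5): fills=none; bids=[-] asks=[#1:4@97 #2:1@99]
After op 8 cancel(order #1): fills=none; bids=[-] asks=[#2:1@99]
After op 9 [order #7] limit_sell(price=101, qty=7): fills=none; bids=[-] asks=[#2:1@99 #7:7@101]

Answer: BIDS (highest first):
  (empty)
ASKS (lowest first):
  #2: 1@99
  #7: 7@101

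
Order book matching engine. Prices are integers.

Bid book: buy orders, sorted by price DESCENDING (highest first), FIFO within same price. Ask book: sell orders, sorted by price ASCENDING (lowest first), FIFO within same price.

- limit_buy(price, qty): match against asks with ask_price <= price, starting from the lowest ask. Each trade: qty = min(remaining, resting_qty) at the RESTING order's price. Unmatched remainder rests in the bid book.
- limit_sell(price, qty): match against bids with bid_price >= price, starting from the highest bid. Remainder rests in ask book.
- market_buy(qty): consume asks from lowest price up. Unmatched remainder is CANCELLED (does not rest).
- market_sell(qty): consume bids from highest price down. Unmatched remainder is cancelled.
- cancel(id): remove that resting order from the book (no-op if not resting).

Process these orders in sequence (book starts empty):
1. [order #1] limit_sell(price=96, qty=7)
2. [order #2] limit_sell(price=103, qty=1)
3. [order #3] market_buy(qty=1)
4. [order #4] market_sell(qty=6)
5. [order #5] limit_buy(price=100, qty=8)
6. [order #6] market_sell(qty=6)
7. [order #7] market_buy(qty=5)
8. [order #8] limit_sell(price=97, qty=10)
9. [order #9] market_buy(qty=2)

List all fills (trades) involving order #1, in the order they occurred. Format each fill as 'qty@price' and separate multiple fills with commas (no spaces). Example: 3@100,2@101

After op 1 [order #1] limit_sell(price=96, qty=7): fills=none; bids=[-] asks=[#1:7@96]
After op 2 [order #2] limit_sell(price=103, qty=1): fills=none; bids=[-] asks=[#1:7@96 #2:1@103]
After op 3 [order #3] market_buy(qty=1): fills=#3x#1:1@96; bids=[-] asks=[#1:6@96 #2:1@103]
After op 4 [order #4] market_sell(qty=6): fills=none; bids=[-] asks=[#1:6@96 #2:1@103]
After op 5 [order #5] limit_buy(price=100, qty=8): fills=#5x#1:6@96; bids=[#5:2@100] asks=[#2:1@103]
After op 6 [order #6] market_sell(qty=6): fills=#5x#6:2@100; bids=[-] asks=[#2:1@103]
After op 7 [order #7] market_buy(qty=5): fills=#7x#2:1@103; bids=[-] asks=[-]
After op 8 [order #8] limit_sell(price=97, qty=10): fills=none; bids=[-] asks=[#8:10@97]
After op 9 [order #9] market_buy(qty=2): fills=#9x#8:2@97; bids=[-] asks=[#8:8@97]

Answer: 1@96,6@96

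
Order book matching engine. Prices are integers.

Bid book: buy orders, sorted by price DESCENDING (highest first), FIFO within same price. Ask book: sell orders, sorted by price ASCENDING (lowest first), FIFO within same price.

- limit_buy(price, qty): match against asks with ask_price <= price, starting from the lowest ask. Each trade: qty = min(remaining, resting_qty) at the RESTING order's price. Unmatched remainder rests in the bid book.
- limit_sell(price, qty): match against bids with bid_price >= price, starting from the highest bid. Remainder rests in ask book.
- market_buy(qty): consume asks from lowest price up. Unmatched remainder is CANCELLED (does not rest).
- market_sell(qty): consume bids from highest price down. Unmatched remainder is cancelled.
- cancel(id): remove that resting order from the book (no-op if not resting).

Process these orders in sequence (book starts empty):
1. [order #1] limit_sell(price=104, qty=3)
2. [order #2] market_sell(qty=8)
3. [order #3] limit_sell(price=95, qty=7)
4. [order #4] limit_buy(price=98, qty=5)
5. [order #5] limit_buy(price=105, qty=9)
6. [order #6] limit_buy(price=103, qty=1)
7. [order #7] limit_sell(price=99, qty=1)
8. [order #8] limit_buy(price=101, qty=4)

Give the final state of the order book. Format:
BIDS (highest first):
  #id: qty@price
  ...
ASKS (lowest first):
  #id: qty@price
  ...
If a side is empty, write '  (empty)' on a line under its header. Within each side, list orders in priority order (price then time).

Answer: BIDS (highest first):
  #5: 3@105
  #6: 1@103
  #8: 4@101
ASKS (lowest first):
  (empty)

Derivation:
After op 1 [order #1] limit_sell(price=104, qty=3): fills=none; bids=[-] asks=[#1:3@104]
After op 2 [order #2] market_sell(qty=8): fills=none; bids=[-] asks=[#1:3@104]
After op 3 [order #3] limit_sell(price=95, qty=7): fills=none; bids=[-] asks=[#3:7@95 #1:3@104]
After op 4 [order #4] limit_buy(price=98, qty=5): fills=#4x#3:5@95; bids=[-] asks=[#3:2@95 #1:3@104]
After op 5 [order #5] limit_buy(price=105, qty=9): fills=#5x#3:2@95 #5x#1:3@104; bids=[#5:4@105] asks=[-]
After op 6 [order #6] limit_buy(price=103, qty=1): fills=none; bids=[#5:4@105 #6:1@103] asks=[-]
After op 7 [order #7] limit_sell(price=99, qty=1): fills=#5x#7:1@105; bids=[#5:3@105 #6:1@103] asks=[-]
After op 8 [order #8] limit_buy(price=101, qty=4): fills=none; bids=[#5:3@105 #6:1@103 #8:4@101] asks=[-]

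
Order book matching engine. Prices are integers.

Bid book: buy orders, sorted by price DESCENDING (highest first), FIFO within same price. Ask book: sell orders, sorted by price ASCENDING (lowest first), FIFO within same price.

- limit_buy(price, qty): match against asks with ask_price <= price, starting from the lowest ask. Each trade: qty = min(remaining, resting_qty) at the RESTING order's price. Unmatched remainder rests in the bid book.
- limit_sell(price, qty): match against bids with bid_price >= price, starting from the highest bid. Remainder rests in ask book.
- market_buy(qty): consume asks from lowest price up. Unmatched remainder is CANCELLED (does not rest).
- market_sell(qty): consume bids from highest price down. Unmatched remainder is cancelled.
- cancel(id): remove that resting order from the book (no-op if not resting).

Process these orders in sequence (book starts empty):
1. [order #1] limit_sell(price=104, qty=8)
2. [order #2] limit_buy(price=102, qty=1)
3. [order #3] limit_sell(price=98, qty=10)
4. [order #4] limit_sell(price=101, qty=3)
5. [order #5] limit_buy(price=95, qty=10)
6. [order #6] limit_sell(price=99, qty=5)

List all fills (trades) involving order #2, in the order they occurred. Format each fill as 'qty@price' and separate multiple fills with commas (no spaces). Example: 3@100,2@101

After op 1 [order #1] limit_sell(price=104, qty=8): fills=none; bids=[-] asks=[#1:8@104]
After op 2 [order #2] limit_buy(price=102, qty=1): fills=none; bids=[#2:1@102] asks=[#1:8@104]
After op 3 [order #3] limit_sell(price=98, qty=10): fills=#2x#3:1@102; bids=[-] asks=[#3:9@98 #1:8@104]
After op 4 [order #4] limit_sell(price=101, qty=3): fills=none; bids=[-] asks=[#3:9@98 #4:3@101 #1:8@104]
After op 5 [order #5] limit_buy(price=95, qty=10): fills=none; bids=[#5:10@95] asks=[#3:9@98 #4:3@101 #1:8@104]
After op 6 [order #6] limit_sell(price=99, qty=5): fills=none; bids=[#5:10@95] asks=[#3:9@98 #6:5@99 #4:3@101 #1:8@104]

Answer: 1@102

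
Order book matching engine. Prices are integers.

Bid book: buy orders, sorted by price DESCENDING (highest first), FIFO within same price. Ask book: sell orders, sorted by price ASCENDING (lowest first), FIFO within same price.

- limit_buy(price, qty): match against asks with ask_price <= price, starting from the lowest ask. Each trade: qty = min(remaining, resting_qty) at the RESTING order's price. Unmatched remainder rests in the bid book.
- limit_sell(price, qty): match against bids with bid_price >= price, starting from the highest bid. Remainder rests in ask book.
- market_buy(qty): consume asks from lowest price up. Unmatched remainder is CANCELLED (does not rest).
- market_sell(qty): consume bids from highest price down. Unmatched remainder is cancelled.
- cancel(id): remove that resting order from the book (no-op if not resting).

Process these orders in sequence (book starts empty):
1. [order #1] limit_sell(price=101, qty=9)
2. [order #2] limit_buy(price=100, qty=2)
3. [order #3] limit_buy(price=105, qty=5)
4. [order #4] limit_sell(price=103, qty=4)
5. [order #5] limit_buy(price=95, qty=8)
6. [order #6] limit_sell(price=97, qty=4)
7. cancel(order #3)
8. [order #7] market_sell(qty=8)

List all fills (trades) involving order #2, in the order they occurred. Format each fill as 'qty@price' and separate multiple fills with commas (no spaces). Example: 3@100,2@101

After op 1 [order #1] limit_sell(price=101, qty=9): fills=none; bids=[-] asks=[#1:9@101]
After op 2 [order #2] limit_buy(price=100, qty=2): fills=none; bids=[#2:2@100] asks=[#1:9@101]
After op 3 [order #3] limit_buy(price=105, qty=5): fills=#3x#1:5@101; bids=[#2:2@100] asks=[#1:4@101]
After op 4 [order #4] limit_sell(price=103, qty=4): fills=none; bids=[#2:2@100] asks=[#1:4@101 #4:4@103]
After op 5 [order #5] limit_buy(price=95, qty=8): fills=none; bids=[#2:2@100 #5:8@95] asks=[#1:4@101 #4:4@103]
After op 6 [order #6] limit_sell(price=97, qty=4): fills=#2x#6:2@100; bids=[#5:8@95] asks=[#6:2@97 #1:4@101 #4:4@103]
After op 7 cancel(order #3): fills=none; bids=[#5:8@95] asks=[#6:2@97 #1:4@101 #4:4@103]
After op 8 [order #7] market_sell(qty=8): fills=#5x#7:8@95; bids=[-] asks=[#6:2@97 #1:4@101 #4:4@103]

Answer: 2@100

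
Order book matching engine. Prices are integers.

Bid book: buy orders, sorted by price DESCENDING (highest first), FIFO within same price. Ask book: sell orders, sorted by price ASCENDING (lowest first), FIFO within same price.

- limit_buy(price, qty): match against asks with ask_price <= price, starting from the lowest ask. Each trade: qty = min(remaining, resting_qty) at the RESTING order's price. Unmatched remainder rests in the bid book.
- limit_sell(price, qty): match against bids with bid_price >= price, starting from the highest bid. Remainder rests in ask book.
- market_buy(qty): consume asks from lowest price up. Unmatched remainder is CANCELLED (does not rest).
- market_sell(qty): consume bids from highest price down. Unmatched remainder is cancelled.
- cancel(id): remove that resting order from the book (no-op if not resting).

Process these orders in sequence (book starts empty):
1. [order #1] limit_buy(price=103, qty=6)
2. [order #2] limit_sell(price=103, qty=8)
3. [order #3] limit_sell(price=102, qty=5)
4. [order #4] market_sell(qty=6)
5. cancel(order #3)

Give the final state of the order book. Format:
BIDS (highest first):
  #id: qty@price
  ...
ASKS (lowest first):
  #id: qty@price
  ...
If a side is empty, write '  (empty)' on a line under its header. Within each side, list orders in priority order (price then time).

Answer: BIDS (highest first):
  (empty)
ASKS (lowest first):
  #2: 2@103

Derivation:
After op 1 [order #1] limit_buy(price=103, qty=6): fills=none; bids=[#1:6@103] asks=[-]
After op 2 [order #2] limit_sell(price=103, qty=8): fills=#1x#2:6@103; bids=[-] asks=[#2:2@103]
After op 3 [order #3] limit_sell(price=102, qty=5): fills=none; bids=[-] asks=[#3:5@102 #2:2@103]
After op 4 [order #4] market_sell(qty=6): fills=none; bids=[-] asks=[#3:5@102 #2:2@103]
After op 5 cancel(order #3): fills=none; bids=[-] asks=[#2:2@103]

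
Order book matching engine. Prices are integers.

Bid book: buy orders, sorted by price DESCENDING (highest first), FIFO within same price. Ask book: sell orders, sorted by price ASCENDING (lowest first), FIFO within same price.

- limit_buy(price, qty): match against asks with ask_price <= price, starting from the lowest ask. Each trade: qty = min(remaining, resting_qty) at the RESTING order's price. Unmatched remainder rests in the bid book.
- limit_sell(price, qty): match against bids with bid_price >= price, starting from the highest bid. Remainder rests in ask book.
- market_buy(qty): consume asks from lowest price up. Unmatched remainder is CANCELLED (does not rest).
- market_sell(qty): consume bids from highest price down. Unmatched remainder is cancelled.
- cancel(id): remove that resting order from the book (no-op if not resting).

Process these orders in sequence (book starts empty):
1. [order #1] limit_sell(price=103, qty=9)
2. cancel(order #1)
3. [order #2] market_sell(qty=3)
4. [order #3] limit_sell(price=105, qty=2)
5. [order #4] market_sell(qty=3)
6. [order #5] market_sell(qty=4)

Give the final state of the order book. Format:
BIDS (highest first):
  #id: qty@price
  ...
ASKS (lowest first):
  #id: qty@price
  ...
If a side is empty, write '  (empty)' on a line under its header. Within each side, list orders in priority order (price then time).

Answer: BIDS (highest first):
  (empty)
ASKS (lowest first):
  #3: 2@105

Derivation:
After op 1 [order #1] limit_sell(price=103, qty=9): fills=none; bids=[-] asks=[#1:9@103]
After op 2 cancel(order #1): fills=none; bids=[-] asks=[-]
After op 3 [order #2] market_sell(qty=3): fills=none; bids=[-] asks=[-]
After op 4 [order #3] limit_sell(price=105, qty=2): fills=none; bids=[-] asks=[#3:2@105]
After op 5 [order #4] market_sell(qty=3): fills=none; bids=[-] asks=[#3:2@105]
After op 6 [order #5] market_sell(qty=4): fills=none; bids=[-] asks=[#3:2@105]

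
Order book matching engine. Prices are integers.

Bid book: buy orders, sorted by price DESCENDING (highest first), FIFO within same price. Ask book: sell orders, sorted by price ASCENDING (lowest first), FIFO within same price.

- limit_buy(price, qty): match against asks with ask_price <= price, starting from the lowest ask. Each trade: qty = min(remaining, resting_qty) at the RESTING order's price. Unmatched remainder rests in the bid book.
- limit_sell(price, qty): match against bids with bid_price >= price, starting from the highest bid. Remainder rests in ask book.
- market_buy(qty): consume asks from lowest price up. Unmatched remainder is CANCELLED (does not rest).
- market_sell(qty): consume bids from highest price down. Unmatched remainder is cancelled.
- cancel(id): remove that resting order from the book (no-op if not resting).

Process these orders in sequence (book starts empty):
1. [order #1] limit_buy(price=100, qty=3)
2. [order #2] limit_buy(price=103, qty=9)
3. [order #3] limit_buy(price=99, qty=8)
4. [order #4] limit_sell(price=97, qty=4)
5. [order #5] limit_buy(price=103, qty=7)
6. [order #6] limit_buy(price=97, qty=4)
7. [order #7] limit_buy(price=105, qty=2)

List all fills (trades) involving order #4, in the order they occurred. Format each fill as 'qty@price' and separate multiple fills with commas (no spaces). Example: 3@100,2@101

After op 1 [order #1] limit_buy(price=100, qty=3): fills=none; bids=[#1:3@100] asks=[-]
After op 2 [order #2] limit_buy(price=103, qty=9): fills=none; bids=[#2:9@103 #1:3@100] asks=[-]
After op 3 [order #3] limit_buy(price=99, qty=8): fills=none; bids=[#2:9@103 #1:3@100 #3:8@99] asks=[-]
After op 4 [order #4] limit_sell(price=97, qty=4): fills=#2x#4:4@103; bids=[#2:5@103 #1:3@100 #3:8@99] asks=[-]
After op 5 [order #5] limit_buy(price=103, qty=7): fills=none; bids=[#2:5@103 #5:7@103 #1:3@100 #3:8@99] asks=[-]
After op 6 [order #6] limit_buy(price=97, qty=4): fills=none; bids=[#2:5@103 #5:7@103 #1:3@100 #3:8@99 #6:4@97] asks=[-]
After op 7 [order #7] limit_buy(price=105, qty=2): fills=none; bids=[#7:2@105 #2:5@103 #5:7@103 #1:3@100 #3:8@99 #6:4@97] asks=[-]

Answer: 4@103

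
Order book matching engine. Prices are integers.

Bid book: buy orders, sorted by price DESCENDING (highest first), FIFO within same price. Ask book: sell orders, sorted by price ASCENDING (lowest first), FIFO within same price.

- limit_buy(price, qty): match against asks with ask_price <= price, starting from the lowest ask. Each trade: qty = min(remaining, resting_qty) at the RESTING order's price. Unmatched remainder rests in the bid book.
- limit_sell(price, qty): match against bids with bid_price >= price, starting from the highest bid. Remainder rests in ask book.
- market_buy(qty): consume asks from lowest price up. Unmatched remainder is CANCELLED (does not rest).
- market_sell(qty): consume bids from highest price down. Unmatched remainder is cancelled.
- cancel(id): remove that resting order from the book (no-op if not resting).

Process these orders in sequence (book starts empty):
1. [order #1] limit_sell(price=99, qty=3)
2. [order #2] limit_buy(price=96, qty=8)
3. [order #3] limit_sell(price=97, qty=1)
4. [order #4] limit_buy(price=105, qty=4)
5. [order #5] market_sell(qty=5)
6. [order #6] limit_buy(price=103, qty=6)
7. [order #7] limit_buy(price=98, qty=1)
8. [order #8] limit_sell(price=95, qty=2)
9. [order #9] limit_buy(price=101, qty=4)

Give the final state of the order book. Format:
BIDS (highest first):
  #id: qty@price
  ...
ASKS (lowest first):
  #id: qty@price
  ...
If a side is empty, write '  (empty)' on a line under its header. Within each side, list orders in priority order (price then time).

After op 1 [order #1] limit_sell(price=99, qty=3): fills=none; bids=[-] asks=[#1:3@99]
After op 2 [order #2] limit_buy(price=96, qty=8): fills=none; bids=[#2:8@96] asks=[#1:3@99]
After op 3 [order #3] limit_sell(price=97, qty=1): fills=none; bids=[#2:8@96] asks=[#3:1@97 #1:3@99]
After op 4 [order #4] limit_buy(price=105, qty=4): fills=#4x#3:1@97 #4x#1:3@99; bids=[#2:8@96] asks=[-]
After op 5 [order #5] market_sell(qty=5): fills=#2x#5:5@96; bids=[#2:3@96] asks=[-]
After op 6 [order #6] limit_buy(price=103, qty=6): fills=none; bids=[#6:6@103 #2:3@96] asks=[-]
After op 7 [order #7] limit_buy(price=98, qty=1): fills=none; bids=[#6:6@103 #7:1@98 #2:3@96] asks=[-]
After op 8 [order #8] limit_sell(price=95, qty=2): fills=#6x#8:2@103; bids=[#6:4@103 #7:1@98 #2:3@96] asks=[-]
After op 9 [order #9] limit_buy(price=101, qty=4): fills=none; bids=[#6:4@103 #9:4@101 #7:1@98 #2:3@96] asks=[-]

Answer: BIDS (highest first):
  #6: 4@103
  #9: 4@101
  #7: 1@98
  #2: 3@96
ASKS (lowest first):
  (empty)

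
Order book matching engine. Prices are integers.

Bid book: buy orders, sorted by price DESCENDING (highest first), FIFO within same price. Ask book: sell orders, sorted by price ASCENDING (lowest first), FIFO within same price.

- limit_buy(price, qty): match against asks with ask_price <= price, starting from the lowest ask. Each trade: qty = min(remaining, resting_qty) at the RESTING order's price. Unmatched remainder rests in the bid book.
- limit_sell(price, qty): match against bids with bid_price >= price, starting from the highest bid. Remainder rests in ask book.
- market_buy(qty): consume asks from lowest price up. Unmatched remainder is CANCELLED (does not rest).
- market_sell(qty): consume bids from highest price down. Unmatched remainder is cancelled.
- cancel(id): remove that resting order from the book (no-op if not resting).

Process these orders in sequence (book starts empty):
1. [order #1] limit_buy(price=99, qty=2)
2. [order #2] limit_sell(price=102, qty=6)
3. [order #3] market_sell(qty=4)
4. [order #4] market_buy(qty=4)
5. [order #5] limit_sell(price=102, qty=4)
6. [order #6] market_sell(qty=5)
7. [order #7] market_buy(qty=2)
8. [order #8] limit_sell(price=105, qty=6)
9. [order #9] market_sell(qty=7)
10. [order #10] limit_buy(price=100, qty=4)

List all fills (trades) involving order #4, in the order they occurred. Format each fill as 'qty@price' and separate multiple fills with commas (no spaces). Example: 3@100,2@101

After op 1 [order #1] limit_buy(price=99, qty=2): fills=none; bids=[#1:2@99] asks=[-]
After op 2 [order #2] limit_sell(price=102, qty=6): fills=none; bids=[#1:2@99] asks=[#2:6@102]
After op 3 [order #3] market_sell(qty=4): fills=#1x#3:2@99; bids=[-] asks=[#2:6@102]
After op 4 [order #4] market_buy(qty=4): fills=#4x#2:4@102; bids=[-] asks=[#2:2@102]
After op 5 [order #5] limit_sell(price=102, qty=4): fills=none; bids=[-] asks=[#2:2@102 #5:4@102]
After op 6 [order #6] market_sell(qty=5): fills=none; bids=[-] asks=[#2:2@102 #5:4@102]
After op 7 [order #7] market_buy(qty=2): fills=#7x#2:2@102; bids=[-] asks=[#5:4@102]
After op 8 [order #8] limit_sell(price=105, qty=6): fills=none; bids=[-] asks=[#5:4@102 #8:6@105]
After op 9 [order #9] market_sell(qty=7): fills=none; bids=[-] asks=[#5:4@102 #8:6@105]
After op 10 [order #10] limit_buy(price=100, qty=4): fills=none; bids=[#10:4@100] asks=[#5:4@102 #8:6@105]

Answer: 4@102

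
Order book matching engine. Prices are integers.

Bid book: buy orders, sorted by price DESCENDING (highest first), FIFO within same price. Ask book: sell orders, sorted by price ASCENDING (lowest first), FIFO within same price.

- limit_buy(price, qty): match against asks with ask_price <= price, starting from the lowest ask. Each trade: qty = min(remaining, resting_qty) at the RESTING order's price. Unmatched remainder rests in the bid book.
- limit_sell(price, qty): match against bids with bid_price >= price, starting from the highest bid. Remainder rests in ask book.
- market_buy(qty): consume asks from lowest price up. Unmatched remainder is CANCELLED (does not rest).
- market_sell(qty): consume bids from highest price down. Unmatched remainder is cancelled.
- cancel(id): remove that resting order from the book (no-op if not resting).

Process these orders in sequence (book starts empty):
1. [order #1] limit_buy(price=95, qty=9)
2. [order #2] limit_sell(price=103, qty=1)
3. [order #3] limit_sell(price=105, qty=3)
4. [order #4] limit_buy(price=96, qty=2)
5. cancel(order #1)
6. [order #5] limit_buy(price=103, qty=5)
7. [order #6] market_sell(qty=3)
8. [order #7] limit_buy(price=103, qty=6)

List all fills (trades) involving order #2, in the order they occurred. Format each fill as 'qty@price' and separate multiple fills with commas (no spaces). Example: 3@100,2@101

Answer: 1@103

Derivation:
After op 1 [order #1] limit_buy(price=95, qty=9): fills=none; bids=[#1:9@95] asks=[-]
After op 2 [order #2] limit_sell(price=103, qty=1): fills=none; bids=[#1:9@95] asks=[#2:1@103]
After op 3 [order #3] limit_sell(price=105, qty=3): fills=none; bids=[#1:9@95] asks=[#2:1@103 #3:3@105]
After op 4 [order #4] limit_buy(price=96, qty=2): fills=none; bids=[#4:2@96 #1:9@95] asks=[#2:1@103 #3:3@105]
After op 5 cancel(order #1): fills=none; bids=[#4:2@96] asks=[#2:1@103 #3:3@105]
After op 6 [order #5] limit_buy(price=103, qty=5): fills=#5x#2:1@103; bids=[#5:4@103 #4:2@96] asks=[#3:3@105]
After op 7 [order #6] market_sell(qty=3): fills=#5x#6:3@103; bids=[#5:1@103 #4:2@96] asks=[#3:3@105]
After op 8 [order #7] limit_buy(price=103, qty=6): fills=none; bids=[#5:1@103 #7:6@103 #4:2@96] asks=[#3:3@105]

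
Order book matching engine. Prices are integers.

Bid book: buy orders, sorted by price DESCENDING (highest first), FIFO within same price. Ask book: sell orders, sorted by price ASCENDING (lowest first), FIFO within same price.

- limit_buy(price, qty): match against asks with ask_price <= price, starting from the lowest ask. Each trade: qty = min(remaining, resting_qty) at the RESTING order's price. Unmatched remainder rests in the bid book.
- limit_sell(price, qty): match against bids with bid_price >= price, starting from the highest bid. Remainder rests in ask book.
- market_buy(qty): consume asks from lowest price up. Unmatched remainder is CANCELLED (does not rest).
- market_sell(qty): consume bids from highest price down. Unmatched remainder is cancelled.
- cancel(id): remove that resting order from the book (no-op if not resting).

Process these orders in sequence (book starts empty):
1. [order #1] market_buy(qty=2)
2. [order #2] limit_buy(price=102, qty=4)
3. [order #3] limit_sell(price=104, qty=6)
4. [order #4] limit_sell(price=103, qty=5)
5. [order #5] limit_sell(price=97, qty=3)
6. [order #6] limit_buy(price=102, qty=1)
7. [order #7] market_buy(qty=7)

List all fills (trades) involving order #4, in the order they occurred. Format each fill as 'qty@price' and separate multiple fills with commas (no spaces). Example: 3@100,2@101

After op 1 [order #1] market_buy(qty=2): fills=none; bids=[-] asks=[-]
After op 2 [order #2] limit_buy(price=102, qty=4): fills=none; bids=[#2:4@102] asks=[-]
After op 3 [order #3] limit_sell(price=104, qty=6): fills=none; bids=[#2:4@102] asks=[#3:6@104]
After op 4 [order #4] limit_sell(price=103, qty=5): fills=none; bids=[#2:4@102] asks=[#4:5@103 #3:6@104]
After op 5 [order #5] limit_sell(price=97, qty=3): fills=#2x#5:3@102; bids=[#2:1@102] asks=[#4:5@103 #3:6@104]
After op 6 [order #6] limit_buy(price=102, qty=1): fills=none; bids=[#2:1@102 #6:1@102] asks=[#4:5@103 #3:6@104]
After op 7 [order #7] market_buy(qty=7): fills=#7x#4:5@103 #7x#3:2@104; bids=[#2:1@102 #6:1@102] asks=[#3:4@104]

Answer: 5@103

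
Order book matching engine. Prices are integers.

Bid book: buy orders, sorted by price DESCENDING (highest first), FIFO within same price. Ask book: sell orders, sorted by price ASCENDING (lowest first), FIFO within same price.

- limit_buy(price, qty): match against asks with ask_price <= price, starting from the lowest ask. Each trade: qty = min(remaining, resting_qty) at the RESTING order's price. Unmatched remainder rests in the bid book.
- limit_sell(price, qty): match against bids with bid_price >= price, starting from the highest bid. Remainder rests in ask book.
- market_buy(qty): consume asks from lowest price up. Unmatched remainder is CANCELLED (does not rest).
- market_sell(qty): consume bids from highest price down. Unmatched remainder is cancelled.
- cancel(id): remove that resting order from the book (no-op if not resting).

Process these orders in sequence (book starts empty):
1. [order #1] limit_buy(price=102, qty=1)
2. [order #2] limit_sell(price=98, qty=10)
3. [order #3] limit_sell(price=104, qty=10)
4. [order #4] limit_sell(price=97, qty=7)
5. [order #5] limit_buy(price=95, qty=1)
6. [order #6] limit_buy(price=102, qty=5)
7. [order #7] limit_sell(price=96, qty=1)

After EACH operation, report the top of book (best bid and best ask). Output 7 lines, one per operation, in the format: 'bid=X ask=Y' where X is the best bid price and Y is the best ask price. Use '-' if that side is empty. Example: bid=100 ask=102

Answer: bid=102 ask=-
bid=- ask=98
bid=- ask=98
bid=- ask=97
bid=95 ask=97
bid=95 ask=97
bid=95 ask=96

Derivation:
After op 1 [order #1] limit_buy(price=102, qty=1): fills=none; bids=[#1:1@102] asks=[-]
After op 2 [order #2] limit_sell(price=98, qty=10): fills=#1x#2:1@102; bids=[-] asks=[#2:9@98]
After op 3 [order #3] limit_sell(price=104, qty=10): fills=none; bids=[-] asks=[#2:9@98 #3:10@104]
After op 4 [order #4] limit_sell(price=97, qty=7): fills=none; bids=[-] asks=[#4:7@97 #2:9@98 #3:10@104]
After op 5 [order #5] limit_buy(price=95, qty=1): fills=none; bids=[#5:1@95] asks=[#4:7@97 #2:9@98 #3:10@104]
After op 6 [order #6] limit_buy(price=102, qty=5): fills=#6x#4:5@97; bids=[#5:1@95] asks=[#4:2@97 #2:9@98 #3:10@104]
After op 7 [order #7] limit_sell(price=96, qty=1): fills=none; bids=[#5:1@95] asks=[#7:1@96 #4:2@97 #2:9@98 #3:10@104]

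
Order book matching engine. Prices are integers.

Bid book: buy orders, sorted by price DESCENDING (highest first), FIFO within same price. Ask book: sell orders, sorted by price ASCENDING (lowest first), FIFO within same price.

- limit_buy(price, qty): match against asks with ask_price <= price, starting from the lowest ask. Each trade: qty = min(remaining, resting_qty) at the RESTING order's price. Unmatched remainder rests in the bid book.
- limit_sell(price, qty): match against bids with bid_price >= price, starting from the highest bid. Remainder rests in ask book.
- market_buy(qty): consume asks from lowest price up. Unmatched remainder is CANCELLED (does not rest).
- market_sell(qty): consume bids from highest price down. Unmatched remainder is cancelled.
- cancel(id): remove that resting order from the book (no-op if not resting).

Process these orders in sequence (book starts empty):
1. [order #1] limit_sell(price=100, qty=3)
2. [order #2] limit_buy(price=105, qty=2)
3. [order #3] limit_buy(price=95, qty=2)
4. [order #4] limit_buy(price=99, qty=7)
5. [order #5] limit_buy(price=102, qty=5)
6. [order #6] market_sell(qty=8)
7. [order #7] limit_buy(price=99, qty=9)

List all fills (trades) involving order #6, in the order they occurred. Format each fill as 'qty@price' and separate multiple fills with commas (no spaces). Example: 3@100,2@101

After op 1 [order #1] limit_sell(price=100, qty=3): fills=none; bids=[-] asks=[#1:3@100]
After op 2 [order #2] limit_buy(price=105, qty=2): fills=#2x#1:2@100; bids=[-] asks=[#1:1@100]
After op 3 [order #3] limit_buy(price=95, qty=2): fills=none; bids=[#3:2@95] asks=[#1:1@100]
After op 4 [order #4] limit_buy(price=99, qty=7): fills=none; bids=[#4:7@99 #3:2@95] asks=[#1:1@100]
After op 5 [order #5] limit_buy(price=102, qty=5): fills=#5x#1:1@100; bids=[#5:4@102 #4:7@99 #3:2@95] asks=[-]
After op 6 [order #6] market_sell(qty=8): fills=#5x#6:4@102 #4x#6:4@99; bids=[#4:3@99 #3:2@95] asks=[-]
After op 7 [order #7] limit_buy(price=99, qty=9): fills=none; bids=[#4:3@99 #7:9@99 #3:2@95] asks=[-]

Answer: 4@102,4@99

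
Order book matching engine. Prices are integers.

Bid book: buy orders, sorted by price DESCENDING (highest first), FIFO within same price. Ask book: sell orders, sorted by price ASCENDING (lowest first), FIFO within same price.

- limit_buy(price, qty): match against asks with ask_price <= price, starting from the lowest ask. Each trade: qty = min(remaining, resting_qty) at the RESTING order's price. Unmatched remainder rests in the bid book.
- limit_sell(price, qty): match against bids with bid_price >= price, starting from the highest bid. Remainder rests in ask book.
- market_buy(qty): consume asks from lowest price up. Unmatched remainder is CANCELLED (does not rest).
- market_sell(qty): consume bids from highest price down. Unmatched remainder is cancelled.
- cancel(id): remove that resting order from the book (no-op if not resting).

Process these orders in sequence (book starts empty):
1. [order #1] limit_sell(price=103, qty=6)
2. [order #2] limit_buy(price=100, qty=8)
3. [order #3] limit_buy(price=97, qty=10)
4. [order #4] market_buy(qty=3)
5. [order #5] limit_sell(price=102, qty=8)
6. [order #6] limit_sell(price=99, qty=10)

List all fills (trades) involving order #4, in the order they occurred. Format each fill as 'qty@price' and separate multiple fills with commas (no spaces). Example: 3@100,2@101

After op 1 [order #1] limit_sell(price=103, qty=6): fills=none; bids=[-] asks=[#1:6@103]
After op 2 [order #2] limit_buy(price=100, qty=8): fills=none; bids=[#2:8@100] asks=[#1:6@103]
After op 3 [order #3] limit_buy(price=97, qty=10): fills=none; bids=[#2:8@100 #3:10@97] asks=[#1:6@103]
After op 4 [order #4] market_buy(qty=3): fills=#4x#1:3@103; bids=[#2:8@100 #3:10@97] asks=[#1:3@103]
After op 5 [order #5] limit_sell(price=102, qty=8): fills=none; bids=[#2:8@100 #3:10@97] asks=[#5:8@102 #1:3@103]
After op 6 [order #6] limit_sell(price=99, qty=10): fills=#2x#6:8@100; bids=[#3:10@97] asks=[#6:2@99 #5:8@102 #1:3@103]

Answer: 3@103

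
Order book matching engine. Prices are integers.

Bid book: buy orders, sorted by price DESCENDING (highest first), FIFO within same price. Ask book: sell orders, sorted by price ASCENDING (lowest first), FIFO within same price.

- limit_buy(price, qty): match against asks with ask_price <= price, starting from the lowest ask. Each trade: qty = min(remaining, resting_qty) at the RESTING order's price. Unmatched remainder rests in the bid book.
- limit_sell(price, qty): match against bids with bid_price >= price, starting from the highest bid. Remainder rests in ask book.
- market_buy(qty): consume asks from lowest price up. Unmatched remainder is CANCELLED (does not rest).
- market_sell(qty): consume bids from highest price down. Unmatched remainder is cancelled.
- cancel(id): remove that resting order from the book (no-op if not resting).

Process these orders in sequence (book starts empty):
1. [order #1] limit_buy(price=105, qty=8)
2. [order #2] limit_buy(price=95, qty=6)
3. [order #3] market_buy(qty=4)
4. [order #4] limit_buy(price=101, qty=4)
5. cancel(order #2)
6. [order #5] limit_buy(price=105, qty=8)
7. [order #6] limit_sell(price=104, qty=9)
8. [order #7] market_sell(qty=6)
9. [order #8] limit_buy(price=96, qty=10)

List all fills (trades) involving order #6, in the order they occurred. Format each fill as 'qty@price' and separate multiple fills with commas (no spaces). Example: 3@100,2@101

Answer: 8@105,1@105

Derivation:
After op 1 [order #1] limit_buy(price=105, qty=8): fills=none; bids=[#1:8@105] asks=[-]
After op 2 [order #2] limit_buy(price=95, qty=6): fills=none; bids=[#1:8@105 #2:6@95] asks=[-]
After op 3 [order #3] market_buy(qty=4): fills=none; bids=[#1:8@105 #2:6@95] asks=[-]
After op 4 [order #4] limit_buy(price=101, qty=4): fills=none; bids=[#1:8@105 #4:4@101 #2:6@95] asks=[-]
After op 5 cancel(order #2): fills=none; bids=[#1:8@105 #4:4@101] asks=[-]
After op 6 [order #5] limit_buy(price=105, qty=8): fills=none; bids=[#1:8@105 #5:8@105 #4:4@101] asks=[-]
After op 7 [order #6] limit_sell(price=104, qty=9): fills=#1x#6:8@105 #5x#6:1@105; bids=[#5:7@105 #4:4@101] asks=[-]
After op 8 [order #7] market_sell(qty=6): fills=#5x#7:6@105; bids=[#5:1@105 #4:4@101] asks=[-]
After op 9 [order #8] limit_buy(price=96, qty=10): fills=none; bids=[#5:1@105 #4:4@101 #8:10@96] asks=[-]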